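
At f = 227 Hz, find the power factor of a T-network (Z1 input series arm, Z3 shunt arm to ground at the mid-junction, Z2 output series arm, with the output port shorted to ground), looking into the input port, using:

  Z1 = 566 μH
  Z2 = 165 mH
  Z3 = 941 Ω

Step 1 — Angular frequency: ω = 2π·f = 2π·227 = 1426 rad/s.
Step 2 — Component impedances:
  Z1: Z = jωL = j·1426·0.000566 = 0 + j0.8073 Ω
  Z2: Z = jωL = j·1426·0.165 = 0 + j235.3 Ω
  Z3: Z = R = 941 Ω
Step 3 — With the output port shorted to ground, the output series arm Z2 runs from the junction to ground; the shunt arm Z3 also runs from the junction to ground. They appear in parallel: Z3 || Z2 = 55.39 + j221.5 Ω.
Step 4 — Series with input arm Z1: Z_in = Z1 + (Z3 || Z2) = 55.39 + j222.3 Ω = 229.1∠76.0° Ω.
Step 5 — Power factor: PF = cos(φ) = Re(Z)/|Z| = 55.39/229.1 = 0.2418.
Step 6 — Type: Im(Z) = 222.3 ⇒ lagging (phase φ = 76.0°).

PF = 0.2418 (lagging, φ = 76.0°)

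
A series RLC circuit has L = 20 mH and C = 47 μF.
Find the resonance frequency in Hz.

Step 1 — Resonance condition Im(Z)=0 gives ω₀ = 1/√(LC).
Step 2 — ω₀ = 1/√(0.02·4.7e-05) = 1031 rad/s.
Step 3 — f₀ = ω₀/(2π) = 164.2 Hz.

f₀ = 164.2 Hz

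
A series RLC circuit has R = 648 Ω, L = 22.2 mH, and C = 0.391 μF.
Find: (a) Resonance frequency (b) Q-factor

Step 1 — Resonance condition Im(Z)=0 gives ω₀ = 1/√(LC).
Step 2 — ω₀ = 1/√(0.0222·3.91e-07) = 1.073e+04 rad/s.
Step 3 — f₀ = ω₀/(2π) = 1708 Hz.
Step 4 — Series Q: Q = ω₀L/R = 1.073e+04·0.0222/648 = 0.3677.

(a) f₀ = 1708 Hz  (b) Q = 0.3677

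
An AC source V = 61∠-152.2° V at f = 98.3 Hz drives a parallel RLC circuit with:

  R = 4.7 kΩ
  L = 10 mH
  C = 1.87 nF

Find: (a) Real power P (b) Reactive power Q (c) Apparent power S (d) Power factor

Step 1 — Angular frequency: ω = 2π·f = 2π·98.3 = 617.6 rad/s.
Step 2 — Component impedances:
  R: Z = R = 4700 Ω
  L: Z = jωL = j·617.6·0.01 = 0 + j6.176 Ω
  C: Z = 1/(jωC) = -j/(ω·C) = 0 - j8.658e+05 Ω
Step 3 — Parallel combination: 1/Z_total = 1/R + 1/L + 1/C; Z_total = 0.008117 + j6.176 Ω = 6.176∠89.9° Ω.
Step 4 — Source phasor: V = 61∠-152.2° V = -53.96 - j28.45 V.
Step 5 — Current: I = V / Z = -4.618 + j8.73 A = 9.876∠117.9° A.
Step 6 — Complex power: S = V·I* = 0.7917 + j602.5 VA.
Step 7 — Real power: P = Re(S) = 0.7917 W.
Step 8 — Reactive power: Q = Im(S) = 602.5 VAR.
Step 9 — Apparent power: |S| = 602.5 VA.
Step 10 — Power factor: PF = P/|S| = 0.001314 (lagging).

(a) P = 0.7917 W  (b) Q = 602.5 VAR  (c) S = 602.5 VA  (d) PF = 0.001314 (lagging)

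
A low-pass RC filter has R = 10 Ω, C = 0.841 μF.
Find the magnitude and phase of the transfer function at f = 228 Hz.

Step 1 — Angular frequency: ω = 2π·228 = 1433 rad/s.
Step 2 — Transfer function: H(jω) = 1/(1 + jωRC).
Step 3 — Denominator: 1 + jωRC = 1 + j·1433·10·8.41e-07 = 1 + j0.01205.
Step 4 — H = 0.9999 - j0.01205.
Step 5 — Magnitude: |H| = 0.9999 (-0.0 dB); phase: φ = -0.7°.

|H| = 0.9999 (-0.0 dB), φ = -0.7°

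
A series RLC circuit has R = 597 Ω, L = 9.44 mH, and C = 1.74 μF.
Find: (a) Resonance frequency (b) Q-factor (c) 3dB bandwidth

Step 1 — Resonance: ω₀ = 1/√(LC) = 1/√(0.00944·1.74e-06) = 7803 rad/s.
Step 2 — f₀ = ω₀/(2π) = 1242 Hz.
Step 3 — Series Q: Q = ω₀L/R = 7803·0.00944/597 = 0.1234.
Step 4 — Bandwidth: Δω = ω₀/Q = 6.324e+04 rad/s; BW = Δω/(2π) = 1.007e+04 Hz.

(a) f₀ = 1242 Hz  (b) Q = 0.1234  (c) BW = 1.007e+04 Hz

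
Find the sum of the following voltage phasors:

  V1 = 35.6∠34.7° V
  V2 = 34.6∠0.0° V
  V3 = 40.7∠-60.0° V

Step 1 — Convert each phasor to rectangular form:
  V1 = 35.6·(cos(34.7°) + j·sin(34.7°)) = 29.27 + j20.27 V
  V2 = 34.6·(cos(0.0°) + j·sin(0.0°)) = 34.6 V
  V3 = 40.7·(cos(-60.0°) + j·sin(-60.0°)) = 20.35 - j35.25 V
Step 2 — Sum components: V_total = 84.22 - j14.98 V.
Step 3 — Convert to polar: |V_total| = 85.54 V, ∠V_total = -10.1°.

V_total = 85.54∠-10.1° V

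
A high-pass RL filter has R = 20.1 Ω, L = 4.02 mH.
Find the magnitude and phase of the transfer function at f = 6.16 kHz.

Step 1 — Angular frequency: ω = 2π·6160 = 3.87e+04 rad/s.
Step 2 — Transfer function: H(jω) = jωL/(R + jωL).
Step 3 — Numerator jωL = j·155.6; denominator R + jωL = 20.1 + j155.6.
Step 4 — H = 0.9836 + j0.1271.
Step 5 — Magnitude: |H| = 0.9918 (-0.1 dB); phase: φ = 7.4°.

|H| = 0.9918 (-0.1 dB), φ = 7.4°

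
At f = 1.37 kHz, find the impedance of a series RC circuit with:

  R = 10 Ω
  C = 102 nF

Step 1 — Angular frequency: ω = 2π·f = 2π·1370 = 8608 rad/s.
Step 2 — Component impedances:
  R: Z = R = 10 Ω
  C: Z = 1/(jωC) = -j/(ω·C) = 0 - j1139 Ω
Step 3 — Series combination: Z_total = R + C = 10 - j1139 Ω = 1139∠-89.5° Ω.

Z = 10 - j1139 Ω = 1139∠-89.5° Ω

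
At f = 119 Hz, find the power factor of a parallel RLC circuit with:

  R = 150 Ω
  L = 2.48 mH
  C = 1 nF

Step 1 — Angular frequency: ω = 2π·f = 2π·119 = 747.7 rad/s.
Step 2 — Component impedances:
  R: Z = R = 150 Ω
  L: Z = jωL = j·747.7·0.00248 = 0 + j1.854 Ω
  C: Z = 1/(jωC) = -j/(ω·C) = 0 - j1.337e+06 Ω
Step 3 — Parallel combination: 1/Z_total = 1/R + 1/L + 1/C; Z_total = 0.02292 + j1.854 Ω = 1.854∠89.3° Ω.
Step 4 — Power factor: PF = cos(φ) = Re(Z)/|Z| = 0.02292/1.854 = 0.01236.
Step 5 — Type: Im(Z) = 1.854 ⇒ lagging (phase φ = 89.3°).

PF = 0.01236 (lagging, φ = 89.3°)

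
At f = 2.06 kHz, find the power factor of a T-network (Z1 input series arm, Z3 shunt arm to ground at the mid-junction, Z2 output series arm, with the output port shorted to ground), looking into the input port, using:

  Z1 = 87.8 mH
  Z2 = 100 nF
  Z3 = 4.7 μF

Step 1 — Angular frequency: ω = 2π·f = 2π·2060 = 1.294e+04 rad/s.
Step 2 — Component impedances:
  Z1: Z = jωL = j·1.294e+04·0.0878 = 0 + j1136 Ω
  Z2: Z = 1/(jωC) = -j/(ω·C) = 0 - j772.6 Ω
  Z3: Z = 1/(jωC) = -j/(ω·C) = 0 - j16.44 Ω
Step 3 — With the output port shorted to ground, the output series arm Z2 runs from the junction to ground; the shunt arm Z3 also runs from the junction to ground. They appear in parallel: Z3 || Z2 = 0 - j16.1 Ω.
Step 4 — Series with input arm Z1: Z_in = Z1 + (Z3 || Z2) = 0 + j1120 Ω = 1120∠90.0° Ω.
Step 5 — Power factor: PF = cos(φ) = Re(Z)/|Z| = 0/1120 = 0.
Step 6 — Type: Im(Z) = 1120 ⇒ lagging (phase φ = 90.0°).

PF = 0 (lagging, φ = 90.0°)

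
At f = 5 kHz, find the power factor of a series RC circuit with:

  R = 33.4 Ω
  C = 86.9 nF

Step 1 — Angular frequency: ω = 2π·f = 2π·5000 = 3.142e+04 rad/s.
Step 2 — Component impedances:
  R: Z = R = 33.4 Ω
  C: Z = 1/(jωC) = -j/(ω·C) = 0 - j366.3 Ω
Step 3 — Series combination: Z_total = R + C = 33.4 - j366.3 Ω = 367.8∠-84.8° Ω.
Step 4 — Power factor: PF = cos(φ) = Re(Z)/|Z| = 33.4/367.8 = 0.09081.
Step 5 — Type: Im(Z) = -366.3 ⇒ leading (phase φ = -84.8°).

PF = 0.09081 (leading, φ = -84.8°)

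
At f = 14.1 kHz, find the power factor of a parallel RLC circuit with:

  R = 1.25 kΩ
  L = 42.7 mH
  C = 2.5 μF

Step 1 — Angular frequency: ω = 2π·f = 2π·1.41e+04 = 8.859e+04 rad/s.
Step 2 — Component impedances:
  R: Z = R = 1250 Ω
  L: Z = jωL = j·8.859e+04·0.0427 = 0 + j3783 Ω
  C: Z = 1/(jωC) = -j/(ω·C) = 0 - j4.515 Ω
Step 3 — Parallel combination: 1/Z_total = 1/R + 1/L + 1/C; Z_total = 0.01635 - j4.52 Ω = 4.52∠-89.8° Ω.
Step 4 — Power factor: PF = cos(φ) = Re(Z)/|Z| = 0.016347/4.5204 = 0.003616.
Step 5 — Type: Im(Z) = -4.52 ⇒ leading (phase φ = -89.8°).

PF = 0.003616 (leading, φ = -89.8°)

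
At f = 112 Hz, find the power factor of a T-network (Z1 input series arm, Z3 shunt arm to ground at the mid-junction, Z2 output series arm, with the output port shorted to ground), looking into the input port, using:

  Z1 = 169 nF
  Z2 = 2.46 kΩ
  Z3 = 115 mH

Step 1 — Angular frequency: ω = 2π·f = 2π·112 = 703.7 rad/s.
Step 2 — Component impedances:
  Z1: Z = 1/(jωC) = -j/(ω·C) = 0 - j8408 Ω
  Z2: Z = R = 2460 Ω
  Z3: Z = jωL = j·703.7·0.115 = 0 + j80.93 Ω
Step 3 — With the output port shorted to ground, the output series arm Z2 runs from the junction to ground; the shunt arm Z3 also runs from the junction to ground. They appear in parallel: Z3 || Z2 = 2.659 + j80.84 Ω.
Step 4 — Series with input arm Z1: Z_in = Z1 + (Z3 || Z2) = 2.659 - j8328 Ω = 8328∠-90.0° Ω.
Step 5 — Power factor: PF = cos(φ) = Re(Z)/|Z| = 2.659/8328 = 0.0003193.
Step 6 — Type: Im(Z) = -8328 ⇒ leading (phase φ = -90.0°).

PF = 0.0003193 (leading, φ = -90.0°)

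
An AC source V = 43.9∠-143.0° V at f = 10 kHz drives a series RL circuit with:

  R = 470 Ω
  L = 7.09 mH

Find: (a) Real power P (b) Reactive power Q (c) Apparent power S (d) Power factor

Step 1 — Angular frequency: ω = 2π·f = 2π·1e+04 = 6.283e+04 rad/s.
Step 2 — Component impedances:
  R: Z = R = 470 Ω
  L: Z = jωL = j·6.283e+04·0.00709 = 0 + j445.5 Ω
Step 3 — Series combination: Z_total = R + L = 470 + j445.5 Ω = 647.6∠43.5° Ω.
Step 4 — Source phasor: V = 43.9∠-143.0° V = -35.06 - j26.42 V.
Step 5 — Current: I = V / Z = -0.06736 + j0.007634 A = 0.06779∠173.5° A.
Step 6 — Complex power: S = V·I* = 2.16 + j2.047 VA.
Step 7 — Real power: P = Re(S) = 2.16 W.
Step 8 — Reactive power: Q = Im(S) = 2.047 VAR.
Step 9 — Apparent power: |S| = 2.976 VA.
Step 10 — Power factor: PF = P/|S| = 0.7258 (lagging).

(a) P = 2.16 W  (b) Q = 2.047 VAR  (c) S = 2.976 VA  (d) PF = 0.7258 (lagging)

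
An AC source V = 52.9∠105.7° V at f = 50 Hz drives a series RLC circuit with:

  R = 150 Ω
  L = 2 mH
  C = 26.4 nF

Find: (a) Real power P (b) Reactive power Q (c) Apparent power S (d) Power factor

Step 1 — Angular frequency: ω = 2π·f = 2π·50 = 314.2 rad/s.
Step 2 — Component impedances:
  R: Z = R = 150 Ω
  L: Z = jωL = j·314.2·0.002 = 0 + j0.6283 Ω
  C: Z = 1/(jωC) = -j/(ω·C) = 0 - j1.206e+05 Ω
Step 3 — Series combination: Z_total = R + L + C = 150 - j1.206e+05 Ω = 1.206e+05∠-89.9° Ω.
Step 4 — Source phasor: V = 52.9∠105.7° V = -14.31 + j50.93 V.
Step 5 — Current: I = V / Z = -0.0004225 - j0.0001182 A = 0.0004387∠-164.4° A.
Step 6 — Complex power: S = V·I* = 2.887e-05 - j0.02321 VA.
Step 7 — Real power: P = Re(S) = 2.887e-05 W.
Step 8 — Reactive power: Q = Im(S) = -0.02321 VAR.
Step 9 — Apparent power: |S| = 0.02321 VA.
Step 10 — Power factor: PF = P/|S| = 0.001244 (leading).

(a) P = 2.887e-05 W  (b) Q = -0.02321 VAR  (c) S = 0.02321 VA  (d) PF = 0.001244 (leading)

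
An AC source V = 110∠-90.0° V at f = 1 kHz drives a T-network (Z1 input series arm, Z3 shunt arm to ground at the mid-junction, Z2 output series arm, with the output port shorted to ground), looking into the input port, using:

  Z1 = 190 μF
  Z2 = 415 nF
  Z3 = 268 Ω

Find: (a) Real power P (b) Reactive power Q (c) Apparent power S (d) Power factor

Step 1 — Angular frequency: ω = 2π·f = 2π·1000 = 6283 rad/s.
Step 2 — Component impedances:
  Z1: Z = 1/(jωC) = -j/(ω·C) = 0 - j0.8377 Ω
  Z2: Z = 1/(jωC) = -j/(ω·C) = 0 - j383.5 Ω
  Z3: Z = R = 268 Ω
Step 3 — With the output port shorted to ground, the output series arm Z2 runs from the junction to ground; the shunt arm Z3 also runs from the junction to ground. They appear in parallel: Z3 || Z2 = 180.1 - j125.8 Ω.
Step 4 — Series with input arm Z1: Z_in = Z1 + (Z3 || Z2) = 180.1 - j126.7 Ω = 220.2∠-35.1° Ω.
Step 5 — Source phasor: V = 110∠-90.0° V = 0 - j110 V.
Step 6 — Current: I = V / Z = 0.2875 - j0.4087 A = 0.4996∠-54.9° A.
Step 7 — Complex power: S = V·I* = 44.95 - j31.62 VA.
Step 8 — Real power: P = Re(S) = 44.95 W.
Step 9 — Reactive power: Q = Im(S) = -31.62 VAR.
Step 10 — Apparent power: |S| = 54.96 VA.
Step 11 — Power factor: PF = P/|S| = 0.8179 (leading).

(a) P = 44.95 W  (b) Q = -31.62 VAR  (c) S = 54.96 VA  (d) PF = 0.8179 (leading)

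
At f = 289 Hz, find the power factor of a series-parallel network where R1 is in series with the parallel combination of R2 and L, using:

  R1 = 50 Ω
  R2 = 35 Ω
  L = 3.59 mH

Step 1 — Angular frequency: ω = 2π·f = 2π·289 = 1816 rad/s.
Step 2 — Component impedances:
  R1: Z = R = 50 Ω
  R2: Z = R = 35 Ω
  L: Z = jωL = j·1816·0.00359 = 0 + j6.519 Ω
Step 3 — Parallel branch: R2 || L = 1/(1/R2 + 1/L) = 1.173 + j6.3 Ω.
Step 4 — Series with R1: Z_total = R1 + (R2 || L) = 51.17 + j6.3 Ω = 51.56∠7.0° Ω.
Step 5 — Power factor: PF = cos(φ) = Re(Z)/|Z| = 51.173/51.56 = 0.9925.
Step 6 — Type: Im(Z) = 6.3 ⇒ lagging (phase φ = 7.0°).

PF = 0.9925 (lagging, φ = 7.0°)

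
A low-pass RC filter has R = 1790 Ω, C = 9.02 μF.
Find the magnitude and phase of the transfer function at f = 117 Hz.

Step 1 — Angular frequency: ω = 2π·117 = 735.1 rad/s.
Step 2 — Transfer function: H(jω) = 1/(1 + jωRC).
Step 3 — Denominator: 1 + jωRC = 1 + j·735.1·1790·9.02e-06 = 1 + j11.87.
Step 4 — H = 0.007048 - j0.08366.
Step 5 — Magnitude: |H| = 0.08395 (-21.5 dB); phase: φ = -85.2°.

|H| = 0.08395 (-21.5 dB), φ = -85.2°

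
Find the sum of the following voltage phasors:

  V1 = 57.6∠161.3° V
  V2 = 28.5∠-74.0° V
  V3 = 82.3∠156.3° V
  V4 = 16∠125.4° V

Step 1 — Convert each phasor to rectangular form:
  V1 = 57.6·(cos(161.3°) + j·sin(161.3°)) = -54.56 + j18.47 V
  V2 = 28.5·(cos(-74.0°) + j·sin(-74.0°)) = 7.856 - j27.4 V
  V3 = 82.3·(cos(156.3°) + j·sin(156.3°)) = -75.36 + j33.08 V
  V4 = 16·(cos(125.4°) + j·sin(125.4°)) = -9.268 + j13.04 V
Step 2 — Sum components: V_total = -131.3 + j37.19 V.
Step 3 — Convert to polar: |V_total| = 136.5 V, ∠V_total = 164.2°.

V_total = 136.5∠164.2° V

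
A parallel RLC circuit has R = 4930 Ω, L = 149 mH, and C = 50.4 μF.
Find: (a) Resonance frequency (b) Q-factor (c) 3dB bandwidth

Step 1 — Resonance: ω₀ = 1/√(LC) = 1/√(0.149·5.04e-05) = 364.9 rad/s.
Step 2 — f₀ = ω₀/(2π) = 58.08 Hz.
Step 3 — Parallel Q: Q = R/(ω₀L) = 4930/(364.9·0.149) = 90.67.
Step 4 — Bandwidth: Δω = ω₀/Q = 4.025 rad/s; BW = Δω/(2π) = 0.6405 Hz.

(a) f₀ = 58.08 Hz  (b) Q = 90.67  (c) BW = 0.6405 Hz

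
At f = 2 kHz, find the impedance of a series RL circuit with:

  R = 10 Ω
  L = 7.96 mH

Step 1 — Angular frequency: ω = 2π·f = 2π·2000 = 1.257e+04 rad/s.
Step 2 — Component impedances:
  R: Z = R = 10 Ω
  L: Z = jωL = j·1.257e+04·0.00796 = 0 + j100 Ω
Step 3 — Series combination: Z_total = R + L = 10 + j100 Ω = 100.5∠84.3° Ω.

Z = 10 + j100 Ω = 100.5∠84.3° Ω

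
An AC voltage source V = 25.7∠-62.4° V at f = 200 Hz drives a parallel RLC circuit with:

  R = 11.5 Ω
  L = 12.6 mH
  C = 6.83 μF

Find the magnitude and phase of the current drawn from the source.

Step 1 — Angular frequency: ω = 2π·f = 2π·200 = 1257 rad/s.
Step 2 — Component impedances:
  R: Z = R = 11.5 Ω
  L: Z = jωL = j·1257·0.0126 = 0 + j15.83 Ω
  C: Z = 1/(jωC) = -j/(ω·C) = 0 - j116.5 Ω
Step 3 — Parallel combination: 1/Z_total = 1/R + 1/L + 1/C; Z_total = 8.25 + j5.178 Ω = 9.741∠32.1° Ω.
Step 4 — Source phasor: V = 25.7∠-62.4° V = 11.91 - j22.78 V.
Step 5 — Ohm's law: I = V / Z_total = (11.91 - j22.78) / (8.25 + j5.178) = -0.2076 - j2.63 A.
Step 6 — Convert to polar: |I| = 2.638 A, ∠I = -94.5°.

I = 2.638∠-94.5° A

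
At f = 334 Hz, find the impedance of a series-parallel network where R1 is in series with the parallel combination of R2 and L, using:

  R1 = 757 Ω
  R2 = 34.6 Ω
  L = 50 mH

Step 1 — Angular frequency: ω = 2π·f = 2π·334 = 2099 rad/s.
Step 2 — Component impedances:
  R1: Z = R = 757 Ω
  R2: Z = R = 34.6 Ω
  L: Z = jωL = j·2099·0.05 = 0 + j104.9 Ω
Step 3 — Parallel branch: R2 || L = 1/(1/R2 + 1/L) = 31.21 + j10.29 Ω.
Step 4 — Series with R1: Z_total = R1 + (R2 || L) = 788.2 + j10.29 Ω = 788.3∠0.7° Ω.

Z = 788.2 + j10.29 Ω = 788.3∠0.7° Ω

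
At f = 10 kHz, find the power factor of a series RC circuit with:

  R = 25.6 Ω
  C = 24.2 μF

Step 1 — Angular frequency: ω = 2π·f = 2π·1e+04 = 6.283e+04 rad/s.
Step 2 — Component impedances:
  R: Z = R = 25.6 Ω
  C: Z = 1/(jωC) = -j/(ω·C) = 0 - j0.6577 Ω
Step 3 — Series combination: Z_total = R + C = 25.6 - j0.6577 Ω = 25.61∠-1.5° Ω.
Step 4 — Power factor: PF = cos(φ) = Re(Z)/|Z| = 25.6/25.608 = 0.9997.
Step 5 — Type: Im(Z) = -0.6577 ⇒ leading (phase φ = -1.5°).

PF = 0.9997 (leading, φ = -1.5°)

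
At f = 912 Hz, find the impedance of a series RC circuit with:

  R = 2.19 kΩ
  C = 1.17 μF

Step 1 — Angular frequency: ω = 2π·f = 2π·912 = 5730 rad/s.
Step 2 — Component impedances:
  R: Z = R = 2190 Ω
  C: Z = 1/(jωC) = -j/(ω·C) = 0 - j149.2 Ω
Step 3 — Series combination: Z_total = R + C = 2190 - j149.2 Ω = 2195∠-3.9° Ω.

Z = 2190 - j149.2 Ω = 2195∠-3.9° Ω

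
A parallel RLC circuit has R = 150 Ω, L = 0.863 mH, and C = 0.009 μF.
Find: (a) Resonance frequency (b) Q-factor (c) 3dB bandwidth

Step 1 — Resonance: ω₀ = 1/√(LC) = 1/√(0.000863·9e-09) = 3.588e+05 rad/s.
Step 2 — f₀ = ω₀/(2π) = 5.711e+04 Hz.
Step 3 — Parallel Q: Q = R/(ω₀L) = 150/(3.588e+05·0.000863) = 0.4844.
Step 4 — Bandwidth: Δω = ω₀/Q = 7.407e+05 rad/s; BW = Δω/(2π) = 1.179e+05 Hz.

(a) f₀ = 5.711e+04 Hz  (b) Q = 0.4844  (c) BW = 1.179e+05 Hz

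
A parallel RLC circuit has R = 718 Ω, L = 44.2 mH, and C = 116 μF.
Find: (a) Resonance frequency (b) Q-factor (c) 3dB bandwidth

Step 1 — Resonance: ω₀ = 1/√(LC) = 1/√(0.0442·0.000116) = 441.6 rad/s.
Step 2 — f₀ = ω₀/(2π) = 70.29 Hz.
Step 3 — Parallel Q: Q = R/(ω₀L) = 718/(441.6·0.0442) = 36.78.
Step 4 — Bandwidth: Δω = ω₀/Q = 12.01 rad/s; BW = Δω/(2π) = 1.911 Hz.

(a) f₀ = 70.29 Hz  (b) Q = 36.78  (c) BW = 1.911 Hz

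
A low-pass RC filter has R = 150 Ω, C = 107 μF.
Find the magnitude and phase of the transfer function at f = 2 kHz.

Step 1 — Angular frequency: ω = 2π·2000 = 1.257e+04 rad/s.
Step 2 — Transfer function: H(jω) = 1/(1 + jωRC).
Step 3 — Denominator: 1 + jωRC = 1 + j·1.257e+04·150·0.000107 = 1 + j201.7.
Step 4 — H = 2.458e-05 - j0.004958.
Step 5 — Magnitude: |H| = 0.004958 (-46.1 dB); phase: φ = -89.7°.

|H| = 0.004958 (-46.1 dB), φ = -89.7°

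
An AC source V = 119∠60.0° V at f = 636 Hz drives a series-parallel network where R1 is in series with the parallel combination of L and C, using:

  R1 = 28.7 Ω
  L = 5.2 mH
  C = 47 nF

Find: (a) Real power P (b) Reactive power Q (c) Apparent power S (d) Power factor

Step 1 — Angular frequency: ω = 2π·f = 2π·636 = 3996 rad/s.
Step 2 — Component impedances:
  R1: Z = R = 28.7 Ω
  L: Z = jωL = j·3996·0.0052 = 0 + j20.78 Ω
  C: Z = 1/(jωC) = -j/(ω·C) = 0 - j5324 Ω
Step 3 — Parallel branch: L || C = 1/(1/L + 1/C) = 0 + j20.86 Ω.
Step 4 — Series with R1: Z_total = R1 + (L || C) = 28.7 + j20.86 Ω = 35.48∠36.0° Ω.
Step 5 — Source phasor: V = 119∠60.0° V = 59.5 + j103.1 V.
Step 6 — Current: I = V / Z = 3.064 + j1.364 A = 3.354∠24.0° A.
Step 7 — Complex power: S = V·I* = 322.8 + j234.7 VA.
Step 8 — Real power: P = Re(S) = 322.8 W.
Step 9 — Reactive power: Q = Im(S) = 234.7 VAR.
Step 10 — Apparent power: |S| = 399.1 VA.
Step 11 — Power factor: PF = P/|S| = 0.8089 (lagging).

(a) P = 322.8 W  (b) Q = 234.7 VAR  (c) S = 399.1 VA  (d) PF = 0.8089 (lagging)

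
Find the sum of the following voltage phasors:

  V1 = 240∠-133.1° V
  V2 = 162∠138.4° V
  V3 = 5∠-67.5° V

Step 1 — Convert each phasor to rectangular form:
  V1 = 240·(cos(-133.1°) + j·sin(-133.1°)) = -164 - j175.2 V
  V2 = 162·(cos(138.4°) + j·sin(138.4°)) = -121.1 + j107.6 V
  V3 = 5·(cos(-67.5°) + j·sin(-67.5°)) = 1.913 - j4.619 V
Step 2 — Sum components: V_total = -283.2 - j72.3 V.
Step 3 — Convert to polar: |V_total| = 292.3 V, ∠V_total = -165.7°.

V_total = 292.3∠-165.7° V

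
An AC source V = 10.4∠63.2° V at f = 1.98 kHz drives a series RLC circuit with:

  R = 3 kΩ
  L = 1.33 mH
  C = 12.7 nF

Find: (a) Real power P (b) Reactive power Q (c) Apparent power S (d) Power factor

Step 1 — Angular frequency: ω = 2π·f = 2π·1980 = 1.244e+04 rad/s.
Step 2 — Component impedances:
  R: Z = R = 3000 Ω
  L: Z = jωL = j·1.244e+04·0.00133 = 0 + j16.55 Ω
  C: Z = 1/(jωC) = -j/(ω·C) = 0 - j6329 Ω
Step 3 — Series combination: Z_total = R + L + C = 3000 - j6313 Ω = 6989∠-64.6° Ω.
Step 4 — Source phasor: V = 10.4∠63.2° V = 4.689 + j9.283 V.
Step 5 — Current: I = V / Z = -0.0009116 + j0.001176 A = 0.001488∠127.8° A.
Step 6 — Complex power: S = V·I* = 0.006642 - j0.01398 VA.
Step 7 — Real power: P = Re(S) = 0.006642 W.
Step 8 — Reactive power: Q = Im(S) = -0.01398 VAR.
Step 9 — Apparent power: |S| = 0.01548 VA.
Step 10 — Power factor: PF = P/|S| = 0.4292 (leading).

(a) P = 0.006642 W  (b) Q = -0.01398 VAR  (c) S = 0.01548 VA  (d) PF = 0.4292 (leading)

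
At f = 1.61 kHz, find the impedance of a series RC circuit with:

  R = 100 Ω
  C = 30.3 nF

Step 1 — Angular frequency: ω = 2π·f = 2π·1610 = 1.012e+04 rad/s.
Step 2 — Component impedances:
  R: Z = R = 100 Ω
  C: Z = 1/(jωC) = -j/(ω·C) = 0 - j3263 Ω
Step 3 — Series combination: Z_total = R + C = 100 - j3263 Ω = 3264∠-88.2° Ω.

Z = 100 - j3263 Ω = 3264∠-88.2° Ω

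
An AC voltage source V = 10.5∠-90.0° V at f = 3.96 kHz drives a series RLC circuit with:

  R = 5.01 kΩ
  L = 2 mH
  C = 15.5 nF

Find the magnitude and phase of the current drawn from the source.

Step 1 — Angular frequency: ω = 2π·f = 2π·3960 = 2.488e+04 rad/s.
Step 2 — Component impedances:
  R: Z = R = 5010 Ω
  L: Z = jωL = j·2.488e+04·0.002 = 0 + j49.76 Ω
  C: Z = 1/(jωC) = -j/(ω·C) = 0 - j2593 Ω
Step 3 — Series combination: Z_total = R + L + C = 5010 - j2543 Ω = 5619∠-26.9° Ω.
Step 4 — Source phasor: V = 10.5∠-90.0° V = 0 - j10.5 V.
Step 5 — Ohm's law: I = V / Z_total = (0 - j10.5) / (5010 - j2543) = 0.0008459 - j0.001666 A.
Step 6 — Convert to polar: |I| = 0.001869 A, ∠I = -63.1°.

I = 0.001869∠-63.1° A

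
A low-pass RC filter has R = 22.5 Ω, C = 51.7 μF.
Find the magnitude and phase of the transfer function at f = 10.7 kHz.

Step 1 — Angular frequency: ω = 2π·1.07e+04 = 6.723e+04 rad/s.
Step 2 — Transfer function: H(jω) = 1/(1 + jωRC).
Step 3 — Denominator: 1 + jωRC = 1 + j·6.723e+04·22.5·5.17e-05 = 1 + j78.21.
Step 4 — H = 0.0001635 - j0.01278.
Step 5 — Magnitude: |H| = 0.01279 (-37.9 dB); phase: φ = -89.3°.

|H| = 0.01279 (-37.9 dB), φ = -89.3°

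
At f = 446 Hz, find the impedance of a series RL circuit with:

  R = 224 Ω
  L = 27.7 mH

Step 1 — Angular frequency: ω = 2π·f = 2π·446 = 2802 rad/s.
Step 2 — Component impedances:
  R: Z = R = 224 Ω
  L: Z = jωL = j·2802·0.0277 = 0 + j77.62 Ω
Step 3 — Series combination: Z_total = R + L = 224 + j77.62 Ω = 237.1∠19.1° Ω.

Z = 224 + j77.62 Ω = 237.1∠19.1° Ω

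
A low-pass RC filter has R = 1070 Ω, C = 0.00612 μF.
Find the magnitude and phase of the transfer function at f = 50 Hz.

Step 1 — Angular frequency: ω = 2π·50 = 314.2 rad/s.
Step 2 — Transfer function: H(jω) = 1/(1 + jωRC).
Step 3 — Denominator: 1 + jωRC = 1 + j·314.2·1070·6.12e-09 = 1 + j0.002057.
Step 4 — H = 1 - j0.002057.
Step 5 — Magnitude: |H| = 1 (-0.0 dB); phase: φ = -0.1°.

|H| = 1 (-0.0 dB), φ = -0.1°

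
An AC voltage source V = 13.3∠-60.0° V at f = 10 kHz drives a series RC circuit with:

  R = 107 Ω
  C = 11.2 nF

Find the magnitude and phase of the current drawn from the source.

Step 1 — Angular frequency: ω = 2π·f = 2π·1e+04 = 6.283e+04 rad/s.
Step 2 — Component impedances:
  R: Z = R = 107 Ω
  C: Z = 1/(jωC) = -j/(ω·C) = 0 - j1421 Ω
Step 3 — Series combination: Z_total = R + C = 107 - j1421 Ω = 1425∠-85.7° Ω.
Step 4 — Source phasor: V = 13.3∠-60.0° V = 6.65 - j11.52 V.
Step 5 — Ohm's law: I = V / Z_total = (6.65 - j11.52) / (107 - j1421) = 0.00841 + j0.004046 A.
Step 6 — Convert to polar: |I| = 0.009333 A, ∠I = 25.7°.

I = 0.009333∠25.7° A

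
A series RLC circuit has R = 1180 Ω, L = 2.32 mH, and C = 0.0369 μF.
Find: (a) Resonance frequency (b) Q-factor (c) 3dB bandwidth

Step 1 — Resonance: ω₀ = 1/√(LC) = 1/√(0.00232·3.69e-08) = 1.081e+05 rad/s.
Step 2 — f₀ = ω₀/(2π) = 1.72e+04 Hz.
Step 3 — Series Q: Q = ω₀L/R = 1.081e+05·0.00232/1180 = 0.2125.
Step 4 — Bandwidth: Δω = ω₀/Q = 5.086e+05 rad/s; BW = Δω/(2π) = 8.095e+04 Hz.

(a) f₀ = 1.72e+04 Hz  (b) Q = 0.2125  (c) BW = 8.095e+04 Hz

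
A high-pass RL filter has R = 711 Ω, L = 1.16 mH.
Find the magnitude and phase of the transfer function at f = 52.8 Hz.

Step 1 — Angular frequency: ω = 2π·52.8 = 331.8 rad/s.
Step 2 — Transfer function: H(jω) = jωL/(R + jωL).
Step 3 — Numerator jωL = j·0.3848; denominator R + jωL = 711 + j0.3848.
Step 4 — H = 2.93e-07 + j0.0005413.
Step 5 — Magnitude: |H| = 0.0005413 (-65.3 dB); phase: φ = 90.0°.

|H| = 0.0005413 (-65.3 dB), φ = 90.0°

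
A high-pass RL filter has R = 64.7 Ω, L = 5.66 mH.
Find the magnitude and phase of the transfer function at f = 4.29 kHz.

Step 1 — Angular frequency: ω = 2π·4290 = 2.695e+04 rad/s.
Step 2 — Transfer function: H(jω) = jωL/(R + jωL).
Step 3 — Numerator jωL = j·152.6; denominator R + jωL = 64.7 + j152.6.
Step 4 — H = 0.8476 + j0.3594.
Step 5 — Magnitude: |H| = 0.9206 (-0.7 dB); phase: φ = 23.0°.

|H| = 0.9206 (-0.7 dB), φ = 23.0°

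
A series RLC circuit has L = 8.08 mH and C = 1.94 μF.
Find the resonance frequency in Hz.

Step 1 — Resonance condition Im(Z)=0 gives ω₀ = 1/√(LC).
Step 2 — ω₀ = 1/√(0.00808·1.94e-06) = 7987 rad/s.
Step 3 — f₀ = ω₀/(2π) = 1271 Hz.

f₀ = 1271 Hz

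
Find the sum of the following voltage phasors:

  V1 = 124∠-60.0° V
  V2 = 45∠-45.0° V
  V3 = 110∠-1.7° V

Step 1 — Convert each phasor to rectangular form:
  V1 = 124·(cos(-60.0°) + j·sin(-60.0°)) = 62 - j107.4 V
  V2 = 45·(cos(-45.0°) + j·sin(-45.0°)) = 31.82 - j31.82 V
  V3 = 110·(cos(-1.7°) + j·sin(-1.7°)) = 110 - j3.263 V
Step 2 — Sum components: V_total = 203.8 - j142.5 V.
Step 3 — Convert to polar: |V_total| = 248.6 V, ∠V_total = -35.0°.

V_total = 248.6∠-35.0° V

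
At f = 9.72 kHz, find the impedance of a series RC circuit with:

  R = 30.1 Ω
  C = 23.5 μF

Step 1 — Angular frequency: ω = 2π·f = 2π·9720 = 6.107e+04 rad/s.
Step 2 — Component impedances:
  R: Z = R = 30.1 Ω
  C: Z = 1/(jωC) = -j/(ω·C) = 0 - j0.6968 Ω
Step 3 — Series combination: Z_total = R + C = 30.1 - j0.6968 Ω = 30.11∠-1.3° Ω.

Z = 30.1 - j0.6968 Ω = 30.11∠-1.3° Ω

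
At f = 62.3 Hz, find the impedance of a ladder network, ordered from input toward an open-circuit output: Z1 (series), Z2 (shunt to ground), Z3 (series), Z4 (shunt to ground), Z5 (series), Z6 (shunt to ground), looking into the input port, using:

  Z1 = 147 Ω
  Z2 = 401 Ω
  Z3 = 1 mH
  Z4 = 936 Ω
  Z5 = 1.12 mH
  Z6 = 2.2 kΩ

Step 1 — Angular frequency: ω = 2π·f = 2π·62.3 = 391.4 rad/s.
Step 2 — Component impedances:
  Z1: Z = R = 147 Ω
  Z2: Z = R = 401 Ω
  Z3: Z = jωL = j·391.4·0.001 = 0 + j0.3914 Ω
  Z4: Z = R = 936 Ω
  Z5: Z = jωL = j·391.4·0.00112 = 0 + j0.4384 Ω
  Z6: Z = R = 2200 Ω
Step 3 — Ladder network (open output): work backward from the far end, alternating series and parallel combinations. Z_in = 396 + j0.06189 Ω = 396∠0.0° Ω.

Z = 396 + j0.06189 Ω = 396∠0.0° Ω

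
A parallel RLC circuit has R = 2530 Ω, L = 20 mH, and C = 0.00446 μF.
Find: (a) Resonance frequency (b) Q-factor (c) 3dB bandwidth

Step 1 — Resonance: ω₀ = 1/√(LC) = 1/√(0.02·4.46e-09) = 1.059e+05 rad/s.
Step 2 — f₀ = ω₀/(2π) = 1.685e+04 Hz.
Step 3 — Parallel Q: Q = R/(ω₀L) = 2530/(1.059e+05·0.02) = 1.195.
Step 4 — Bandwidth: Δω = ω₀/Q = 8.862e+04 rad/s; BW = Δω/(2π) = 1.41e+04 Hz.

(a) f₀ = 1.685e+04 Hz  (b) Q = 1.195  (c) BW = 1.41e+04 Hz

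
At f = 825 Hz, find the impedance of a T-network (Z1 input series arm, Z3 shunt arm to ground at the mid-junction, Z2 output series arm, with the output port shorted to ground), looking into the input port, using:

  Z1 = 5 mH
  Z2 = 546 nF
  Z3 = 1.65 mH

Step 1 — Angular frequency: ω = 2π·f = 2π·825 = 5184 rad/s.
Step 2 — Component impedances:
  Z1: Z = jωL = j·5184·0.005 = 0 + j25.92 Ω
  Z2: Z = 1/(jωC) = -j/(ω·C) = 0 - j353.3 Ω
  Z3: Z = jωL = j·5184·0.00165 = 0 + j8.553 Ω
Step 3 — With the output port shorted to ground, the output series arm Z2 runs from the junction to ground; the shunt arm Z3 also runs from the junction to ground. They appear in parallel: Z3 || Z2 = 0 + j8.765 Ω.
Step 4 — Series with input arm Z1: Z_in = Z1 + (Z3 || Z2) = 0 + j34.68 Ω = 34.68∠90.0° Ω.

Z = 0 + j34.68 Ω = 34.68∠90.0° Ω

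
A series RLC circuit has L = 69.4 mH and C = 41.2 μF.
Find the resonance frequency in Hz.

Step 1 — Resonance condition Im(Z)=0 gives ω₀ = 1/√(LC).
Step 2 — ω₀ = 1/√(0.0694·4.12e-05) = 591.4 rad/s.
Step 3 — f₀ = ω₀/(2π) = 94.12 Hz.

f₀ = 94.12 Hz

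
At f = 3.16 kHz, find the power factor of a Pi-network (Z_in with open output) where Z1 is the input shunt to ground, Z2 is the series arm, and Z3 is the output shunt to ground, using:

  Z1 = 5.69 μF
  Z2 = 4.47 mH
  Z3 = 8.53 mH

Step 1 — Angular frequency: ω = 2π·f = 2π·3160 = 1.985e+04 rad/s.
Step 2 — Component impedances:
  Z1: Z = 1/(jωC) = -j/(ω·C) = 0 - j8.852 Ω
  Z2: Z = jωL = j·1.985e+04·0.00447 = 0 + j88.75 Ω
  Z3: Z = jωL = j·1.985e+04·0.00853 = 0 + j169.4 Ω
Step 3 — With open output, the series arm Z2 and the output shunt Z3 appear in series to ground: Z2 + Z3 = 0 + j258.1 Ω.
Step 4 — Parallel with input shunt Z1: Z_in = Z1 || (Z2 + Z3) = 0 - j9.166 Ω = 9.166∠-90.0° Ω.
Step 5 — Power factor: PF = cos(φ) = Re(Z)/|Z| = 0/9.166 = 0.
Step 6 — Type: Im(Z) = -9.166 ⇒ leading (phase φ = -90.0°).

PF = 0 (leading, φ = -90.0°)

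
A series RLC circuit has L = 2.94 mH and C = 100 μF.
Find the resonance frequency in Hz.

Step 1 — Resonance condition Im(Z)=0 gives ω₀ = 1/√(LC).
Step 2 — ω₀ = 1/√(0.00294·0.0001) = 1844 rad/s.
Step 3 — f₀ = ω₀/(2π) = 293.5 Hz.

f₀ = 293.5 Hz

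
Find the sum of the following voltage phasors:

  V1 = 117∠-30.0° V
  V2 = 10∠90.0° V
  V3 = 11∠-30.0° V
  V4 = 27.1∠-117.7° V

Step 1 — Convert each phasor to rectangular form:
  V1 = 117·(cos(-30.0°) + j·sin(-30.0°)) = 101.3 - j58.5 V
  V2 = 10·(cos(90.0°) + j·sin(90.0°)) = 0 + j10 V
  V3 = 11·(cos(-30.0°) + j·sin(-30.0°)) = 9.526 - j5.5 V
  V4 = 27.1·(cos(-117.7°) + j·sin(-117.7°)) = -12.6 - j23.99 V
Step 2 — Sum components: V_total = 98.25 - j77.99 V.
Step 3 — Convert to polar: |V_total| = 125.4 V, ∠V_total = -38.4°.

V_total = 125.4∠-38.4° V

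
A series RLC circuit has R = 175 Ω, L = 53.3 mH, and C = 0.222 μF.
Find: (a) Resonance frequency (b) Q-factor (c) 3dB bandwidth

Step 1 — Resonance: ω₀ = 1/√(LC) = 1/√(0.0533·2.22e-07) = 9193 rad/s.
Step 2 — f₀ = ω₀/(2π) = 1463 Hz.
Step 3 — Series Q: Q = ω₀L/R = 9193·0.0533/175 = 2.8.
Step 4 — Bandwidth: Δω = ω₀/Q = 3283 rad/s; BW = Δω/(2π) = 522.6 Hz.

(a) f₀ = 1463 Hz  (b) Q = 2.8  (c) BW = 522.6 Hz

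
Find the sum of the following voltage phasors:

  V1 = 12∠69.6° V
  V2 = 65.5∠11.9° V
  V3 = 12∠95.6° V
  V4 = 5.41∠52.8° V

Step 1 — Convert each phasor to rectangular form:
  V1 = 12·(cos(69.6°) + j·sin(69.6°)) = 4.183 + j11.25 V
  V2 = 65.5·(cos(11.9°) + j·sin(11.9°)) = 64.09 + j13.51 V
  V3 = 12·(cos(95.6°) + j·sin(95.6°)) = -1.171 + j11.94 V
  V4 = 5.41·(cos(52.8°) + j·sin(52.8°)) = 3.271 + j4.309 V
Step 2 — Sum components: V_total = 70.38 + j41.01 V.
Step 3 — Convert to polar: |V_total| = 81.45 V, ∠V_total = 30.2°.

V_total = 81.45∠30.2° V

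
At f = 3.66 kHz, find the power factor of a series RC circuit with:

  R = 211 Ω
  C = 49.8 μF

Step 1 — Angular frequency: ω = 2π·f = 2π·3660 = 2.3e+04 rad/s.
Step 2 — Component impedances:
  R: Z = R = 211 Ω
  C: Z = 1/(jωC) = -j/(ω·C) = 0 - j0.8732 Ω
Step 3 — Series combination: Z_total = R + C = 211 - j0.8732 Ω = 211∠-0.2° Ω.
Step 4 — Power factor: PF = cos(φ) = Re(Z)/|Z| = 211/211 = 1.
Step 5 — Type: Im(Z) = -0.8732 ⇒ leading (phase φ = -0.2°).

PF = 1 (leading, φ = -0.2°)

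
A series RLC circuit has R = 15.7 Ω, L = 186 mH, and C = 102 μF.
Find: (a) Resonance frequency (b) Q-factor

Step 1 — Resonance condition Im(Z)=0 gives ω₀ = 1/√(LC).
Step 2 — ω₀ = 1/√(0.186·0.000102) = 229.6 rad/s.
Step 3 — f₀ = ω₀/(2π) = 36.54 Hz.
Step 4 — Series Q: Q = ω₀L/R = 229.6·0.186/15.7 = 2.72.

(a) f₀ = 36.54 Hz  (b) Q = 2.72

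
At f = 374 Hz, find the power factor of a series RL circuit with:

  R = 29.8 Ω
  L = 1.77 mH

Step 1 — Angular frequency: ω = 2π·f = 2π·374 = 2350 rad/s.
Step 2 — Component impedances:
  R: Z = R = 29.8 Ω
  L: Z = jωL = j·2350·0.00177 = 0 + j4.159 Ω
Step 3 — Series combination: Z_total = R + L = 29.8 + j4.159 Ω = 30.09∠7.9° Ω.
Step 4 — Power factor: PF = cos(φ) = Re(Z)/|Z| = 29.8/30.09 = 0.9904.
Step 5 — Type: Im(Z) = 4.159 ⇒ lagging (phase φ = 7.9°).

PF = 0.9904 (lagging, φ = 7.9°)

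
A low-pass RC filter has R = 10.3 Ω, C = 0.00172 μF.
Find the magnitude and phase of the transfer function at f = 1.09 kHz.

Step 1 — Angular frequency: ω = 2π·1090 = 6849 rad/s.
Step 2 — Transfer function: H(jω) = 1/(1 + jωRC).
Step 3 — Denominator: 1 + jωRC = 1 + j·6849·10.3·1.72e-09 = 1 + j0.0001213.
Step 4 — H = 1 - j0.0001213.
Step 5 — Magnitude: |H| = 1 (-0.0 dB); phase: φ = -0.0°.

|H| = 1 (-0.0 dB), φ = -0.0°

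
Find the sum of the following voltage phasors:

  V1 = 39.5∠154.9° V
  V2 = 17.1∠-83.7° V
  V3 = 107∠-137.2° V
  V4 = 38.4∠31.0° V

Step 1 — Convert each phasor to rectangular form:
  V1 = 39.5·(cos(154.9°) + j·sin(154.9°)) = -35.77 + j16.76 V
  V2 = 17.1·(cos(-83.7°) + j·sin(-83.7°)) = 1.876 - j17 V
  V3 = 107·(cos(-137.2°) + j·sin(-137.2°)) = -78.51 - j72.7 V
  V4 = 38.4·(cos(31.0°) + j·sin(31.0°)) = 32.92 + j19.78 V
Step 2 — Sum components: V_total = -79.49 - j53.16 V.
Step 3 — Convert to polar: |V_total| = 95.63 V, ∠V_total = -146.2°.

V_total = 95.63∠-146.2° V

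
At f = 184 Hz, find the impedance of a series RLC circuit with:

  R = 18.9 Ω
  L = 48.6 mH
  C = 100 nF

Step 1 — Angular frequency: ω = 2π·f = 2π·184 = 1156 rad/s.
Step 2 — Component impedances:
  R: Z = R = 18.9 Ω
  L: Z = jωL = j·1156·0.0486 = 0 + j56.19 Ω
  C: Z = 1/(jωC) = -j/(ω·C) = 0 - j8650 Ω
Step 3 — Series combination: Z_total = R + L + C = 18.9 - j8594 Ω = 8594∠-89.9° Ω.

Z = 18.9 - j8594 Ω = 8594∠-89.9° Ω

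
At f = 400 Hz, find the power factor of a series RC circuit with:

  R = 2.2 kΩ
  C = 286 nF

Step 1 — Angular frequency: ω = 2π·f = 2π·400 = 2513 rad/s.
Step 2 — Component impedances:
  R: Z = R = 2200 Ω
  C: Z = 1/(jωC) = -j/(ω·C) = 0 - j1391 Ω
Step 3 — Series combination: Z_total = R + C = 2200 - j1391 Ω = 2603∠-32.3° Ω.
Step 4 — Power factor: PF = cos(φ) = Re(Z)/|Z| = 2200/2603 = 0.8452.
Step 5 — Type: Im(Z) = -1391 ⇒ leading (phase φ = -32.3°).

PF = 0.8452 (leading, φ = -32.3°)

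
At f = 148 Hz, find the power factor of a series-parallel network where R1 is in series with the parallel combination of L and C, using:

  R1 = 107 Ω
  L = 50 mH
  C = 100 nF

Step 1 — Angular frequency: ω = 2π·f = 2π·148 = 929.9 rad/s.
Step 2 — Component impedances:
  R1: Z = R = 107 Ω
  L: Z = jωL = j·929.9·0.05 = 0 + j46.5 Ω
  C: Z = 1/(jωC) = -j/(ω·C) = 0 - j1.075e+04 Ω
Step 3 — Parallel branch: L || C = 1/(1/L + 1/C) = 0 + j46.7 Ω.
Step 4 — Series with R1: Z_total = R1 + (L || C) = 107 + j46.7 Ω = 116.7∠23.6° Ω.
Step 5 — Power factor: PF = cos(φ) = Re(Z)/|Z| = 107/116.75 = 0.9165.
Step 6 — Type: Im(Z) = 46.7 ⇒ lagging (phase φ = 23.6°).

PF = 0.9165 (lagging, φ = 23.6°)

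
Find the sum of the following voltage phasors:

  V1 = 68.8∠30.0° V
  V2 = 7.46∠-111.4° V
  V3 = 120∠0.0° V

Step 1 — Convert each phasor to rectangular form:
  V1 = 68.8·(cos(30.0°) + j·sin(30.0°)) = 59.58 + j34.4 V
  V2 = 7.46·(cos(-111.4°) + j·sin(-111.4°)) = -2.722 - j6.946 V
  V3 = 120·(cos(0.0°) + j·sin(0.0°)) = 120 V
Step 2 — Sum components: V_total = 176.9 + j27.45 V.
Step 3 — Convert to polar: |V_total| = 179 V, ∠V_total = 8.8°.

V_total = 179∠8.8° V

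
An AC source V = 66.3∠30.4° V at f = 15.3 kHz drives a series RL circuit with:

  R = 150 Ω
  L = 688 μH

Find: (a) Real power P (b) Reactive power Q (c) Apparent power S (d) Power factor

Step 1 — Angular frequency: ω = 2π·f = 2π·1.53e+04 = 9.613e+04 rad/s.
Step 2 — Component impedances:
  R: Z = R = 150 Ω
  L: Z = jωL = j·9.613e+04·0.000688 = 0 + j66.14 Ω
Step 3 — Series combination: Z_total = R + L = 150 + j66.14 Ω = 163.9∠23.8° Ω.
Step 4 — Source phasor: V = 66.3∠30.4° V = 57.18 + j33.55 V.
Step 5 — Current: I = V / Z = 0.4017 + j0.04653 A = 0.4044∠6.6° A.
Step 6 — Complex power: S = V·I* = 24.53 + j10.82 VA.
Step 7 — Real power: P = Re(S) = 24.53 W.
Step 8 — Reactive power: Q = Im(S) = 10.82 VAR.
Step 9 — Apparent power: |S| = 26.81 VA.
Step 10 — Power factor: PF = P/|S| = 0.915 (lagging).

(a) P = 24.53 W  (b) Q = 10.82 VAR  (c) S = 26.81 VA  (d) PF = 0.915 (lagging)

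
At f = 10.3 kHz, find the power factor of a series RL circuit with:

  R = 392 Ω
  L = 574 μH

Step 1 — Angular frequency: ω = 2π·f = 2π·1.03e+04 = 6.472e+04 rad/s.
Step 2 — Component impedances:
  R: Z = R = 392 Ω
  L: Z = jωL = j·6.472e+04·0.000574 = 0 + j37.15 Ω
Step 3 — Series combination: Z_total = R + L = 392 + j37.15 Ω = 393.8∠5.4° Ω.
Step 4 — Power factor: PF = cos(φ) = Re(Z)/|Z| = 392/393.76 = 0.9955.
Step 5 — Type: Im(Z) = 37.15 ⇒ lagging (phase φ = 5.4°).

PF = 0.9955 (lagging, φ = 5.4°)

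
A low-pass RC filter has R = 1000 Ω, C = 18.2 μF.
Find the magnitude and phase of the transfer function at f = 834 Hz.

Step 1 — Angular frequency: ω = 2π·834 = 5240 rad/s.
Step 2 — Transfer function: H(jω) = 1/(1 + jωRC).
Step 3 — Denominator: 1 + jωRC = 1 + j·5240·1000·1.82e-05 = 1 + j95.37.
Step 4 — H = 0.0001099 - j0.01048.
Step 5 — Magnitude: |H| = 0.01048 (-39.6 dB); phase: φ = -89.4°.

|H| = 0.01048 (-39.6 dB), φ = -89.4°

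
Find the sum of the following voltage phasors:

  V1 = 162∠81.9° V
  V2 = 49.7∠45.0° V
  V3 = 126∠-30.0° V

Step 1 — Convert each phasor to rectangular form:
  V1 = 162·(cos(81.9°) + j·sin(81.9°)) = 22.83 + j160.4 V
  V2 = 49.7·(cos(45.0°) + j·sin(45.0°)) = 35.14 + j35.14 V
  V3 = 126·(cos(-30.0°) + j·sin(-30.0°)) = 109.1 - j63 V
Step 2 — Sum components: V_total = 167.1 + j132.5 V.
Step 3 — Convert to polar: |V_total| = 213.3 V, ∠V_total = 38.4°.

V_total = 213.3∠38.4° V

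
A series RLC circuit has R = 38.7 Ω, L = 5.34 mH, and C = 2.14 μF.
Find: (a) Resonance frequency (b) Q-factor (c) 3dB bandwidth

Step 1 — Resonance condition Im(Z)=0 gives ω₀ = 1/√(LC).
Step 2 — ω₀ = 1/√(0.00534·2.14e-06) = 9355 rad/s.
Step 3 — f₀ = ω₀/(2π) = 1489 Hz.
Step 4 — Series Q: Q = ω₀L/R = 9355·0.00534/38.7 = 1.291.
Step 5 — 3dB bandwidth: Δω = ω₀/Q = 7247 rad/s; BW = Δω/(2π) = 1153 Hz.

(a) f₀ = 1489 Hz  (b) Q = 1.291  (c) BW = 1153 Hz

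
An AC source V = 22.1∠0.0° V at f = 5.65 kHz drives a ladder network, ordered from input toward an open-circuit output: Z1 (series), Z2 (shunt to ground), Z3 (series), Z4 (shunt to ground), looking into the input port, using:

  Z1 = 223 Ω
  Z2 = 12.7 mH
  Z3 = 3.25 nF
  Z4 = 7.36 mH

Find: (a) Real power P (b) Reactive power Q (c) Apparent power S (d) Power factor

Step 1 — Angular frequency: ω = 2π·f = 2π·5650 = 3.55e+04 rad/s.
Step 2 — Component impedances:
  Z1: Z = R = 223 Ω
  Z2: Z = jωL = j·3.55e+04·0.0127 = 0 + j450.8 Ω
  Z3: Z = 1/(jωC) = -j/(ω·C) = 0 - j8667 Ω
  Z4: Z = jωL = j·3.55e+04·0.00736 = 0 + j261.3 Ω
Step 3 — Ladder network (open output): work backward from the far end, alternating series and parallel combinations. Z_in = 223 + j476.4 Ω = 526∠64.9° Ω.
Step 4 — Source phasor: V = 22.1∠0.0° V = 22.1 V.
Step 5 — Current: I = V / Z = 0.01781 - j0.03805 A = 0.04201∠-64.9° A.
Step 6 — Complex power: S = V·I* = 0.3936 + j0.8409 VA.
Step 7 — Real power: P = Re(S) = 0.3936 W.
Step 8 — Reactive power: Q = Im(S) = 0.8409 VAR.
Step 9 — Apparent power: |S| = 0.9285 VA.
Step 10 — Power factor: PF = P/|S| = 0.4239 (lagging).

(a) P = 0.3936 W  (b) Q = 0.8409 VAR  (c) S = 0.9285 VA  (d) PF = 0.4239 (lagging)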